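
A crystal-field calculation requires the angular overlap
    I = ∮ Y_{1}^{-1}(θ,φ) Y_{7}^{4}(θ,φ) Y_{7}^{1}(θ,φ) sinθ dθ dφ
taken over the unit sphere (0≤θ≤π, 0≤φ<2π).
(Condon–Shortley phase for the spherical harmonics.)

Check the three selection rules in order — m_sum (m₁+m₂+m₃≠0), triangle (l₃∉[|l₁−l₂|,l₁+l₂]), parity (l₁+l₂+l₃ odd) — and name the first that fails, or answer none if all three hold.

m_sum

Σmᵢ = 4  ✗
l₃∈[|l₁−l₂|,l₁+l₂]=[6,8], have l₃=7
Σlᵢ = 15 ⇒ odd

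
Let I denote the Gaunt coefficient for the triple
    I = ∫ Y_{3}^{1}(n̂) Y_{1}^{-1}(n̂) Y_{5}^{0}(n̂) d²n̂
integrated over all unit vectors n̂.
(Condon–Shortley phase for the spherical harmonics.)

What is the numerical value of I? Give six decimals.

0.000000

l₃=5 ∉ [2,4] — triangle fails ⇒ I = 0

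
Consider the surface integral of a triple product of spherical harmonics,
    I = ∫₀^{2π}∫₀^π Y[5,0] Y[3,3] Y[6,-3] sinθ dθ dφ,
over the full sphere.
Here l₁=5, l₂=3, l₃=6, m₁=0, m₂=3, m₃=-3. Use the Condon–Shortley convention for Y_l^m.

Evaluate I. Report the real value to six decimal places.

Rules hold: Σm=0, L=14 even, 2≤6≤8.
N = 11·7·13 = 1001
Δ = 2!·8!·4!/15! = 1/675675
Racah Σ t=0..2: t=0:+1/8640 t=1:−1/2304 t=2:+1/8640 = -7/34560
⇒ 3j(5 3 6; 0 0 0)² = 7/429, sgn -1
Racah Σ t=2..2: t=2:+1/34560 = 1/34560
⇒ 3j(5 3 6; 0 3 -3)² = 4/143, sgn -1
4πI² = N·(3j₀)²·(3jₘ)² = 196/429
I = +1·√(0.456876/4π) = 0.19067531

0.190675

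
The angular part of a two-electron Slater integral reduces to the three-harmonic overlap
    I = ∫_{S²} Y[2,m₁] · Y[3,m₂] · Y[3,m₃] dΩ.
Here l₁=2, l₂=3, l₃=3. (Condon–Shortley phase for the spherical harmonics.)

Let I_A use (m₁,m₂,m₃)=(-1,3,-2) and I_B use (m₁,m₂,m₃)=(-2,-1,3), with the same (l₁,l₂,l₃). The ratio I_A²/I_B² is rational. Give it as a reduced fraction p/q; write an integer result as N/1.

Shared (l₁,l₂,l₃)=(2,3,3): N and (l;000)² cancel in I_A²/I_B².
A: Δ = 2!·2!·4!/9! = 1/3780; Racah Σ t=2..2: t=2:+1/48 = 1/48; ⇒ 3j(2 3 3; -1 3 -2)² = 5/84, sgn -1
B: Δ = 2!·2!·4!/9! = 1/3780; Racah Σ t=2..2: t=2:+1/96 = 1/96; ⇒ 3j(2 3 3; -2 -1 3)² = 1/42, sgn +1
I_A²/I_B² = (5/84)/(1/42) = 5/2

5/2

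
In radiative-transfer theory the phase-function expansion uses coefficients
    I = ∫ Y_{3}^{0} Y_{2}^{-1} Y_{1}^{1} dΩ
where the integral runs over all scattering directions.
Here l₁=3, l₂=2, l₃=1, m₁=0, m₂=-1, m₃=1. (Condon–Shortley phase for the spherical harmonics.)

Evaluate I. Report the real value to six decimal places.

Checks pass: Σm=0; 6 even; l₃=1∈[1,5].
(2·3+1)(2·2+1)(2·1+1) = 105
Δ: 4! 2! 0! / 7! → 1/105
sum: t=2:+1/4 = 1/4
3j²(3 2 1; 0 0 0) = Δ·Π!·Σ² = 3/35  (sign -1)
sum: t=1:−1/12 = -1/12
3j²(3 2 1; 0 -1 1) = Δ·Π!·Σ² = 1/35  (sign -1)
combine: 4πI² = 105·3/35·1/35 = 9/35
take √, sign +1: I = 0.14304817

0.143048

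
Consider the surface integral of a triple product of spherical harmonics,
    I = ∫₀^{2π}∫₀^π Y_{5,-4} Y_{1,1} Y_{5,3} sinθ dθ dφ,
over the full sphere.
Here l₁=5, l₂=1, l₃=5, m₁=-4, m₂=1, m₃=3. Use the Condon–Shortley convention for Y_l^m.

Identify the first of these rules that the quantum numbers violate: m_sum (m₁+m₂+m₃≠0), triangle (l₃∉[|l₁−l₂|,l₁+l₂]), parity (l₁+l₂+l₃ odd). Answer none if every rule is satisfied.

parity

azimuthal sum: -4 + 1 + 3 = 0  ✓
4 ≤ 5 ≤ 6 (triangle on l)  ✓
L = 5 + 1 + 5 = 11 (odd)  ✗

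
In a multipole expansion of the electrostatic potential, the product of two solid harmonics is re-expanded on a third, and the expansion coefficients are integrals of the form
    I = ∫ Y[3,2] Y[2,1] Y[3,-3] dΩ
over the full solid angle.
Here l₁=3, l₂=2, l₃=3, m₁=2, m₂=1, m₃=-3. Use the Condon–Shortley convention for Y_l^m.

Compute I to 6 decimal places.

m-sum 0 ✓  L=8 even ✓  1≤3≤5 ✓
Π(2lᵢ+1) = 7×5×7 = 245
triangle coeff Δ(3,2,3) = 1/3780
Σ_t [0,2]: t=0:+1/24 t=1:−1/4 t=2:+1/24 = -1/6
(3j)²=4/105 [(3 2 3; 0 0 0)], sign=+1
Σ_t [1,1]: t=1:−1/48 = -1/48
(3j)²=5/84 [(3 2 3; 2 1 -3)], sign=-1
⇒ 4πI² = 5/9
I = (-1)√(5/9/(4π)) = -0.21026104

-0.210261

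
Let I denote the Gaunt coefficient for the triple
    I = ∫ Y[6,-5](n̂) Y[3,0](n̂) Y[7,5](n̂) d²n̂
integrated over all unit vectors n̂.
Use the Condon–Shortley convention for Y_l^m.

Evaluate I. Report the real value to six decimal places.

m-sum 0 ✓  L=16 even ✓  3≤7≤9 ✓
Π(2lᵢ+1) = 13×7×15 = 1365
triangle coeff Δ(6,3,7) = 1/2042040
Σ_t [0,2]: t=0:+1/207360 t=1:−1/57600 t=2:+1/207360 = -1/129600
(3j)²=168/12155 [(6 3 7; 0 0 0)], sign=+1
Σ_t [1,2]: t=1:−1/14515200 t=2:+1/4354560 = 1/6220800
(3j)²=77/4420 [(6 3 7; -5 0 5)], sign=+1
⇒ 4πI² = 6174/18785
I = (+1)√(6174/18785/(4π)) = 0.16172337

0.161723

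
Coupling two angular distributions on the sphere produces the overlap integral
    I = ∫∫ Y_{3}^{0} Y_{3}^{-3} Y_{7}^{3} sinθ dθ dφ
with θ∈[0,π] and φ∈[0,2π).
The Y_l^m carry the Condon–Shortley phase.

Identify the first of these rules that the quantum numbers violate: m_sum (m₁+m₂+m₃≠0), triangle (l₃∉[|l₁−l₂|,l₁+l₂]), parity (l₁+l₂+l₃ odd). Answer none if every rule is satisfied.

triangle

Σmᵢ = 0  ✓
l₃∈[|l₁−l₂|,l₁+l₂]=[0,6], have l₃=7  ✗
Σlᵢ = 13 ⇒ odd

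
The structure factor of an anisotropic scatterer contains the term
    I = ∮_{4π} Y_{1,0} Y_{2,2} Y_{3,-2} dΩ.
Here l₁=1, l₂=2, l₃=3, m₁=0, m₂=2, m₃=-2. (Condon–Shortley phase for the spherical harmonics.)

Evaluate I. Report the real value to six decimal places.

Checks pass: Σm=0; 6 even; l₃=3∈[1,3].
(2·1+1)(2·2+1)(2·3+1) = 105
Δ: 0! 2! 4! / 7! → 1/105
sum: t=0:+1/4 = 1/4
3j²(1 2 3; 0 0 0) = Δ·Π!·Σ² = 3/35  (sign -1)
sum: t=0:+1/24 = 1/24
3j²(1 2 3; 0 2 -2) = Δ·Π!·Σ² = 1/21  (sign -1)
combine: 4πI² = 105·3/35·1/21 = 3/7
take √, sign +1: I = 0.18467439

0.184674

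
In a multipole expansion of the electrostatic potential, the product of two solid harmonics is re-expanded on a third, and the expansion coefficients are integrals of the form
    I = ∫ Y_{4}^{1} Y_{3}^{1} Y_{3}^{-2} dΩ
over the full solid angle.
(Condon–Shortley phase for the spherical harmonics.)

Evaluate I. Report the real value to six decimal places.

0.145070

Checks pass: Σm=0; 10 even; l₃=3∈[1,7].
(2·4+1)(2·3+1)(2·3+1) = 441
Δ: 4! 4! 2! / 11! → 1/34650
sum: t=1:−1/72 t=2:+1/16 t=3:−1/72 = 5/144
3j²(4 3 3; 0 0 0) = Δ·Π!·Σ² = 2/77  (sign -1)
sum: t=2:+1/48 t=3:−1/144 = 1/72
3j²(4 3 3; 1 1 -2) = Δ·Π!·Σ² = 16/693  (sign -1)
combine: 4πI² = 441·2/77·16/693 = 32/121
take √, sign +1: I = 0.14506992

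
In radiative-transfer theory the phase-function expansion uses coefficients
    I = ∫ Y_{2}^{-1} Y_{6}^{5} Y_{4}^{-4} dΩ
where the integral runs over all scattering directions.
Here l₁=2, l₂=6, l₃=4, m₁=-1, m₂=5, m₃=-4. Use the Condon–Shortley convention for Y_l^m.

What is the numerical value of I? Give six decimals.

-0.204295

Checks pass: Σm=0; 12 even; l₃=4∈[4,8].
(2·2+1)(2·6+1)(2·4+1) = 585
Δ: 4! 0! 8! / 13! → 1/6435
sum: t=2:+1/2304 = 1/2304
3j²(2 6 4; 0 0 0) = Δ·Π!·Σ² = 5/143  (sign +1)
sum: t=3:−1/241920 = -1/241920
3j²(2 6 4; -1 5 -4) = Δ·Π!·Σ² = 1/39  (sign -1)
combine: 4πI² = 585·5/143·1/39 = 75/143
take √, sign -1: I = -0.20429497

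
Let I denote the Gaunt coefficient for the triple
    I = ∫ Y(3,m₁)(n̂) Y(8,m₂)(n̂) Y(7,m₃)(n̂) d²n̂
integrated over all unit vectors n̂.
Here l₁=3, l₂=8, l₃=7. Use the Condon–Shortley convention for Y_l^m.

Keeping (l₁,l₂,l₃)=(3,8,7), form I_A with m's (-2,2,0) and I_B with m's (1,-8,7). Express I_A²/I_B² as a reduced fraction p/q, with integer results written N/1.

375/2366

Same 3,8,7: normalisation and zero-m 3j drop out of the ratio.
A: Δ: 4! 2! 12! / 19! → 1/5290740; sum: t=3:−1/7257600 t=4:+1/12441600 = -1/17418240; 3j²(3 8 7; -2 2 0) = Δ·Π!·Σ² = 125/25194  (sign +1)
B: Δ: 4! 2! 12! / 19! → 1/5290740; sum: t=0:+1/22992076800 = 1/22992076800; 3j²(3 8 7; 1 -8 7) = Δ·Π!·Σ² = 91/2907  (sign +1)
I_A²/I_B² = (125/25194)/(91/2907) = 375/2366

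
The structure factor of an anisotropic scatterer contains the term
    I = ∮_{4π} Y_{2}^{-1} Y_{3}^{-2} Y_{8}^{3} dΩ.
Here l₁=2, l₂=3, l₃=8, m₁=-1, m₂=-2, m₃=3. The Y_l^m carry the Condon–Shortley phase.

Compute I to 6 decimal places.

0.000000

|2−3|≤8≤2+3 violated ⇒ I = 0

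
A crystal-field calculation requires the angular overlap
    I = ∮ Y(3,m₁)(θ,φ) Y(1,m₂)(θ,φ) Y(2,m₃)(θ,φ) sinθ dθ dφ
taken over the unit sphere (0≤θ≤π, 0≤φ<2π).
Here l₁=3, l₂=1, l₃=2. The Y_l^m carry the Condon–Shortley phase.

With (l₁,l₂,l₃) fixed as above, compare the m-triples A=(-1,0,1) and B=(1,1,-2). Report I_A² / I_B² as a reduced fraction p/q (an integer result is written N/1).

Shared (l₁,l₂,l₃)=(3,1,2): N and (l;000)² cancel in I_A²/I_B².
A: Δ = 2!·4!·0!/7! = 1/105; Racah Σ t=1..1: t=1:−1/6 = -1/6; ⇒ 3j(3 1 2; -1 0 1)² = 8/105, sgn +1
B: Δ = 2!·4!·0!/7! = 1/105; Racah Σ t=2..2: t=2:+1/48 = 1/48; ⇒ 3j(3 1 2; 1 1 -2)² = 1/105, sgn +1
I_A²/I_B² = (8/105)/(1/105) = 8/1

8/1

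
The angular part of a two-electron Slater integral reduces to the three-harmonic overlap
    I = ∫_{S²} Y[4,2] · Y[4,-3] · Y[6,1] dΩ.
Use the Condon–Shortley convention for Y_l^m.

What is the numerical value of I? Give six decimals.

Rules hold: Σm=0, L=14 even, 0≤6≤8.
N = 9·9·13 = 1053
Δ = 2!·6!·6!/15! = 1/1261260
Racah Σ t=0..2: t=0:+1/4608 t=1:−1/1296 t=2:+1/4608 = -7/20736
⇒ 3j(4 4 6; 0 0 0)² = 20/1287, sgn -1
Racah Σ t=0..1: t=0:+1/11520 t=1:−1/86400 = 13/172800
⇒ 3j(4 4 6; 2 -3 1)² = 13/660, sgn -1
4πI² = N·(3j₀)²·(3jₘ)² = 39/121
I = +1·√(0.322314/4π) = 0.16015286

0.160153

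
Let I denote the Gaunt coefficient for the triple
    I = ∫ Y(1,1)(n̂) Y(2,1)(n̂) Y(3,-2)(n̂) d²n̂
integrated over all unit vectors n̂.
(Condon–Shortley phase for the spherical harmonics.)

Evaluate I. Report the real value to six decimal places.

m-sum 0 ✓  L=6 even ✓  1≤3≤3 ✓
Π(2lᵢ+1) = 3×5×7 = 105
triangle coeff Δ(1,2,3) = 1/105
Σ_t [0,0]: t=0:+1/4 = 1/4
(3j)²=3/35 [(1 2 3; 0 0 0)], sign=-1
Σ_t [0,0]: t=0:+1/12 = 1/12
(3j)²=2/21 [(1 2 3; 1 1 -2)], sign=-1
⇒ 4πI² = 6/7
I = (+1)√(6/7/(4π)) = 0.26116903

0.261169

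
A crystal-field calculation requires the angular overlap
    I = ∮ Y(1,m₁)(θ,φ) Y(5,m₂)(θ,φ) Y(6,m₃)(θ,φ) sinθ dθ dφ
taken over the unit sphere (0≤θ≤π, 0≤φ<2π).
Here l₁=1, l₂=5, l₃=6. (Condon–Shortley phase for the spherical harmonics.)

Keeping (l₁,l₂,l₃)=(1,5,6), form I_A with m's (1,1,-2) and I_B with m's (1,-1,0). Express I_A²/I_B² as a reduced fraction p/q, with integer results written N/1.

28/15

l's match ⇒ only the (l;m) 3-j factors differ between A and B.
A: triangle coeff Δ(1,5,6) = 1/858; Σ_t [0,0]: t=0:+1/34560 = 1/34560; (3j)²=14/429 [(1 5 6; 1 1 -2)], sign=+1
B: triangle coeff Δ(1,5,6) = 1/858; Σ_t [0,0]: t=0:+1/34560 = 1/34560; (3j)²=5/286 [(1 5 6; 1 -1 0)], sign=+1
I_A²/I_B² = (14/429)/(5/286) = 28/15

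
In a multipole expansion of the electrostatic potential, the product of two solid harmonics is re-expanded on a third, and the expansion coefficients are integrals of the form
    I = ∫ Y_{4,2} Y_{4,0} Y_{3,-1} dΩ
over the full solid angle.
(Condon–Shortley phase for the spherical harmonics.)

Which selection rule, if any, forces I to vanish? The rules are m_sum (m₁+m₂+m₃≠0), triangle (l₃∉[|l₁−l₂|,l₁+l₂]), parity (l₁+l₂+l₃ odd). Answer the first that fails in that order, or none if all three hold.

Σmᵢ = 1  ✗
l₃∈[|l₁−l₂|,l₁+l₂]=[0,8], have l₃=3
Σlᵢ = 11 ⇒ odd

m_sum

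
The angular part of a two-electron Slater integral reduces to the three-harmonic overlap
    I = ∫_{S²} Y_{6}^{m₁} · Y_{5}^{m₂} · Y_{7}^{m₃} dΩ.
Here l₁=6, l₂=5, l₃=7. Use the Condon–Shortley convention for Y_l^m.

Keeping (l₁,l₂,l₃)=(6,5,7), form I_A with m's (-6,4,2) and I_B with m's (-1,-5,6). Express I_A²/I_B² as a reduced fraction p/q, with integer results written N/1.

81/260

l's match ⇒ only the (l;m) 3-j factors differ between A and B.
A: triangle coeff Δ(6,5,7) = 1/174594420; Σ_t [4,4]: t=4:+1/116121600 = 1/116121600; (3j)²=27/8398 [(6 5 7; -6 4 2)], sign=-1
B: triangle coeff Δ(6,5,7) = 1/174594420; Σ_t [0,0]: t=0:+1/87091200 = 1/87091200; (3j)²=10/969 [(6 5 7; -1 -5 6)], sign=-1
I_A²/I_B² = (27/8398)/(10/969) = 81/260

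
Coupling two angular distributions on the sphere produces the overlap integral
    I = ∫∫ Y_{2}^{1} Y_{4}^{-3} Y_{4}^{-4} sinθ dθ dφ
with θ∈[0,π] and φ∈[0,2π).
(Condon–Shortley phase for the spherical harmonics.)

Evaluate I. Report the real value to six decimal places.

0.000000

1 − 3 − 4 = -6 ≠ 0: azimuthal integral kills it; I = 0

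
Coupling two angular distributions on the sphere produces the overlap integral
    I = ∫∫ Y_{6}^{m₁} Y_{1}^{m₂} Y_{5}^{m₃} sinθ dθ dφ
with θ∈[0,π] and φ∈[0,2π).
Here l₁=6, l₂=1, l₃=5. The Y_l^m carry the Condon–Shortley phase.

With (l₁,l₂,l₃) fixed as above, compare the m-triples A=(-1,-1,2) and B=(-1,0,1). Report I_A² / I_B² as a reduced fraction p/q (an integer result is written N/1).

2/7

l's match ⇒ only the (l;m) 3-j factors differ between A and B.
A: triangle coeff Δ(6,1,5) = 1/858; Σ_t [0,0]: t=0:+1/60480 = 1/60480; (3j)²=5/429 [(6 1 5; -1 -1 2)], sign=-1
B: triangle coeff Δ(6,1,5) = 1/858; Σ_t [1,1]: t=1:−1/17280 = -1/17280; (3j)²=35/858 [(6 1 5; -1 0 1)], sign=-1
I_A²/I_B² = (5/429)/(35/858) = 2/7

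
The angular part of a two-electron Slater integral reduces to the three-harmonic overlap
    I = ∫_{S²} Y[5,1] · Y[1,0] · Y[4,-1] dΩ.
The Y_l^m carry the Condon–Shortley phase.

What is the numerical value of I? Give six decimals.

Checks pass: Σm=0; 10 even; l₃=4∈[4,6].
(2·5+1)(2·1+1)(2·4+1) = 297
Δ: 2! 8! 0! / 11! → 1/495
sum: t=1:−1/576 = -1/576
3j²(5 1 4; 0 0 0) = Δ·Π!·Σ² = 5/99  (sign -1)
sum: t=1:−1/720 = -1/720
3j²(5 1 4; 1 0 -1) = Δ·Π!·Σ² = 8/165  (sign +1)
combine: 4πI² = 297·5/99·8/165 = 8/11
take √, sign -1: I = -0.24057125

-0.240571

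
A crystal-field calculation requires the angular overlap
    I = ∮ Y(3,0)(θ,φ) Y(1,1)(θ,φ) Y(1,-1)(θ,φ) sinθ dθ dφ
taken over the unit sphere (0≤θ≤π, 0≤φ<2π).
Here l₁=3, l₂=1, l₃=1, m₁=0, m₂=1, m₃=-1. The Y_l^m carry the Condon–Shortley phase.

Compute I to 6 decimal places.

0.000000

|3−1|≤1≤3+1 violated ⇒ I = 0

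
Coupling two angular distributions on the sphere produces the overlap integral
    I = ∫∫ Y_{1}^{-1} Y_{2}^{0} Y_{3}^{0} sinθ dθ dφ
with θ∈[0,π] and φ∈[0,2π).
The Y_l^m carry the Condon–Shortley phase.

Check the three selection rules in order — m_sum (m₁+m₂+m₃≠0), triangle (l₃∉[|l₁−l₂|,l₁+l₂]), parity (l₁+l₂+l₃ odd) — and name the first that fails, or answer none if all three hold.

m₁+m₂+m₃ = -1 + 0 + 0 = -1  ✗
triangle: |1−2|=1 ≤ l₃=3 ≤ 1+2=3
parity: l₁+l₂+l₃ = 6 is even

m_sum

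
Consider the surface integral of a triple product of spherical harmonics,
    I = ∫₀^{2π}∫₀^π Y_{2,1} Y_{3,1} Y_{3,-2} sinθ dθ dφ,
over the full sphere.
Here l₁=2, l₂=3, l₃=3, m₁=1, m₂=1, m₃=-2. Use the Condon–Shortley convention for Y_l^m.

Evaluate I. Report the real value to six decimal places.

0.162868

Rules hold: Σm=0, L=8 even, 1≤3≤5.
N = 5·7·7 = 245
Δ = 2!·2!·4!/9! = 1/3780
Racah Σ t=0..2: t=0:+1/24 t=1:−1/4 t=2:+1/24 = -1/6
⇒ 3j(2 3 3; 0 0 0)² = 4/105, sgn +1
Racah Σ t=0..1: t=0:+1/48 t=1:−1/12 = -1/16
⇒ 3j(2 3 3; 1 1 -2)² = 1/28, sgn +1
4πI² = N·(3j₀)²·(3jₘ)² = 1/3
I = +1·√(0.333333/4π) = 0.16286750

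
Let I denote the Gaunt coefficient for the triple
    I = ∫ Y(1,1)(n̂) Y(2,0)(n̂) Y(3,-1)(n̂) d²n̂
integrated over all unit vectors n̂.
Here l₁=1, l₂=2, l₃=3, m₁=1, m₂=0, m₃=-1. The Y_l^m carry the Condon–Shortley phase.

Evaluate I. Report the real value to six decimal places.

Rules hold: Σm=0, L=6 even, 1≤3≤3.
N = 3·5·7 = 105
Δ = 0!·2!·4!/7! = 1/105
Racah Σ t=0..0: t=0:+1/4 = 1/4
⇒ 3j(1 2 3; 0 0 0)² = 3/35, sgn -1
Racah Σ t=0..0: t=0:+1/8 = 1/8
⇒ 3j(1 2 3; 1 0 -1)² = 2/35, sgn +1
4πI² = N·(3j₀)²·(3jₘ)² = 18/35
I = -1·√(0.514286/4π) = -0.20230066

-0.202301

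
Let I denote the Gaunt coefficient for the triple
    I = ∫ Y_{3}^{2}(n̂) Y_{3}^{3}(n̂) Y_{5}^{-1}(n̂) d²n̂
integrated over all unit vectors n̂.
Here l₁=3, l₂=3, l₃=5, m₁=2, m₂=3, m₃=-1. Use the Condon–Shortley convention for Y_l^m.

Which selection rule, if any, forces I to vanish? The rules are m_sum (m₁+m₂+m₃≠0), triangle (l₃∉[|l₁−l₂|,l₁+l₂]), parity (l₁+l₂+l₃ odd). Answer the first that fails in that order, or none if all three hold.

m₁+m₂+m₃ = 2 + 3 − 1 = 4  ✗
triangle: |3−3|=0 ≤ l₃=5 ≤ 3+3=6
parity: l₁+l₂+l₃ = 11 is odd

m_sum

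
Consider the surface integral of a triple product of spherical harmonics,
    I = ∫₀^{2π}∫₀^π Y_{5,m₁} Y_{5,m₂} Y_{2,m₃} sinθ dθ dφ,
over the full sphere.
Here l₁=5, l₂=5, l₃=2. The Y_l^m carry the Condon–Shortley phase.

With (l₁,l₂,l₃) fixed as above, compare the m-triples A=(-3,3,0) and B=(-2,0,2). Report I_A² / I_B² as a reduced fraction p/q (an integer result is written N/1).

l's match ⇒ only the (l;m) 3-j factors differ between A and B.
A: triangle coeff Δ(5,5,2) = 1/38610; Σ_t [6,8]: t=6:+1/5760 t=7:−1/5040 t=8:+1/161280 = -1/53760; (3j)²=1/4290 [(5 5 2; -3 3 0)], sign=-1
B: triangle coeff Δ(5,5,2) = 1/38610; Σ_t [5,5]: t=5:−1/2880 = -1/2880; (3j)²=14/429 [(5 5 2; -2 0 2)], sign=-1
I_A²/I_B² = (1/4290)/(14/429) = 1/140

1/140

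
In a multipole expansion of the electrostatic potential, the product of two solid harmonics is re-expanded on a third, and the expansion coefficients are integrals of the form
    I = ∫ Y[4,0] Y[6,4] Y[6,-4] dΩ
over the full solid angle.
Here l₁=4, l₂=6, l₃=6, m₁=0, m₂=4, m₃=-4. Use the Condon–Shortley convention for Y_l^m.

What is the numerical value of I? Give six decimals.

Checks pass: Σm=0; 16 even; l₃=6∈[2,10].
(2·4+1)(2·6+1)(2·6+1) = 1521
Δ: 4! 4! 8! / 17! → 1/15315300
sum: t=0:+1/829440 t=1:−1/25920 t=2:+1/9216 t=3:−1/25920 t=4:+1/829440 = 7/207360
3j²(4 6 6; 0 0 0) = Δ·Π!·Σ² = 28/2431  (sign +1)
sum: t=2:+1/645120 t=3:−1/181440 t=4:+1/829440 = -1/362880
3j²(4 6 6; 0 4 -4) = Δ·Π!·Σ² = 256/17017  (sign -1)
combine: 4πI² = 1521·28/2431·256/17017 = 9216/34969
take √, sign -1: I = -0.14481872

-0.144819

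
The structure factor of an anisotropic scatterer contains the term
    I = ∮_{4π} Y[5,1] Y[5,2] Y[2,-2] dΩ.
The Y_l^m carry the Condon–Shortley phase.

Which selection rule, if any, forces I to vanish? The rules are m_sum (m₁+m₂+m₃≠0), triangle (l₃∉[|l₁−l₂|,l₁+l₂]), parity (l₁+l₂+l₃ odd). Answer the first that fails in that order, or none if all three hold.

azimuthal sum: 1 + 2 − 2 = 1  ✗
0 ≤ 2 ≤ 10 (triangle on l)
L = 5 + 5 + 2 = 12 (even)

m_sum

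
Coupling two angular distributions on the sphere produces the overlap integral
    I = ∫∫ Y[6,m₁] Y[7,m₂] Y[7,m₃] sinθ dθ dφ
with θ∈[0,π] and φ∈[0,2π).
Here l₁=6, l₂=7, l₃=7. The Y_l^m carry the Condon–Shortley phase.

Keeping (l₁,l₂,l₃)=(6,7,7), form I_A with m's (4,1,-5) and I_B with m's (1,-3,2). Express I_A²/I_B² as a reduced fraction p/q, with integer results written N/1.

22/25

l's match ⇒ only the (l;m) 3-j factors differ between A and B.
A: triangle coeff Δ(6,7,7) = 1/2444321880; Σ_t [0,2]: t=0:+1/1393459200 t=1:−1/72576000 t=2:+1/49766400 = 7/995328000; (3j)²=343/83980 [(6 7 7; 4 1 -5)], sign=+1
B: triangle coeff Δ(6,7,7) = 1/2444321880; Σ_t [0,4]: t=0:+1/49766400 t=1:−1/4147200 t=2:+1/2488320 t=3:−1/8709120 t=4:+1/232243200 = 7/99532800; (3j)²=1715/369512 [(6 7 7; 1 -3 2)], sign=-1
I_A²/I_B² = (343/83980)/(1715/369512) = 22/25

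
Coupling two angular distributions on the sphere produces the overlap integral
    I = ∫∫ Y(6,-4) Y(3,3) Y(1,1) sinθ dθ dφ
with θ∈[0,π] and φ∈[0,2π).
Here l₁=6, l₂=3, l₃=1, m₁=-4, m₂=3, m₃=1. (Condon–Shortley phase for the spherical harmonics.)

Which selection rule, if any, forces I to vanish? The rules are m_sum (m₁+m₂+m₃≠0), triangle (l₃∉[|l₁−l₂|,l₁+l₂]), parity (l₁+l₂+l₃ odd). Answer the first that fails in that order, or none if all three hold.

triangle

Σmᵢ = 0  ✓
l₃∈[|l₁−l₂|,l₁+l₂]=[3,9], have l₃=1  ✗
Σlᵢ = 10 ⇒ even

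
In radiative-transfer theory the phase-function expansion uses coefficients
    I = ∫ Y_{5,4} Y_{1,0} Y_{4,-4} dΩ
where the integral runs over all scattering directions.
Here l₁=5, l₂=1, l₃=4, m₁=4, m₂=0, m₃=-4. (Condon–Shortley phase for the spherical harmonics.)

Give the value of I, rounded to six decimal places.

Checks pass: Σm=0; 10 even; l₃=4∈[4,6].
(2·5+1)(2·1+1)(2·4+1) = 297
Δ: 2! 8! 0! / 11! → 1/495
sum: t=1:−1/576 = -1/576
3j²(5 1 4; 0 0 0) = Δ·Π!·Σ² = 5/99  (sign -1)
sum: t=1:−1/40320 = -1/40320
3j²(5 1 4; 4 0 -4) = Δ·Π!·Σ² = 1/55  (sign -1)
combine: 4πI² = 297·5/99·1/55 = 3/11
take √, sign +1: I = 0.14731920

0.147319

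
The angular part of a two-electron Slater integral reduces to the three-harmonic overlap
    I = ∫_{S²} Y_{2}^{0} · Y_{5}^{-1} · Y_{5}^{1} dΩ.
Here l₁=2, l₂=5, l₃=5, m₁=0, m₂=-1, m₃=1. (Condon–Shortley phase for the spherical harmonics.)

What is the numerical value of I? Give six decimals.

-0.145565

Checks pass: Σm=0; 12 even; l₃=5∈[3,7].
(2·2+1)(2·5+1)(2·5+1) = 605
Δ: 2! 2! 8! / 13! → 1/38610
sum: t=0:+1/2880 t=1:−1/576 t=2:+1/2880 = -1/960
3j²(2 5 5; 0 0 0) = Δ·Π!·Σ² = 10/429  (sign +1)
sum: t=0:+1/2304 t=1:−1/720 t=2:+1/5760 = -1/1280
3j²(2 5 5; 0 -1 1) = Δ·Π!·Σ² = 27/1430  (sign -1)
combine: 4πI² = 605·10/429·27/1430 = 45/169
take √, sign -1: I = -0.14556534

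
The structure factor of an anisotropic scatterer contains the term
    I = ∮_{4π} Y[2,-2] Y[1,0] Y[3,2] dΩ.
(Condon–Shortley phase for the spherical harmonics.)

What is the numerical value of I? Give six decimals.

Rules hold: Σm=0, L=6 even, 1≤3≤3.
N = 5·3·7 = 105
Δ = 0!·4!·2!/7! = 1/105
Racah Σ t=0..0: t=0:+1/4 = 1/4
⇒ 3j(2 1 3; 0 0 0)² = 3/35, sgn -1
Racah Σ t=0..0: t=0:+1/24 = 1/24
⇒ 3j(2 1 3; -2 0 2)² = 1/21, sgn -1
4πI² = N·(3j₀)²·(3jₘ)² = 3/7
I = +1·√(0.428571/4π) = 0.18467439

0.184674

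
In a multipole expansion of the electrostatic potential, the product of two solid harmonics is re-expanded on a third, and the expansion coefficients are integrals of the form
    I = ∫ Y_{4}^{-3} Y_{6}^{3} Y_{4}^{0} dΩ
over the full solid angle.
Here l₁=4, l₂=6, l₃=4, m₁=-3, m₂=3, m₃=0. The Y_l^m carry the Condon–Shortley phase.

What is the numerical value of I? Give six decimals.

0.123195

Checks pass: Σm=0; 14 even; l₃=4∈[2,10].
(2·4+1)(2·6+1)(2·4+1) = 1053
Δ: 6! 2! 6! / 15! → 1/1261260
sum: t=2:+1/4608 t=3:−1/1296 t=4:+1/4608 = -7/20736
3j²(4 6 4; 0 0 0) = Δ·Π!·Σ² = 20/1287  (sign -1)
sum: t=5:−1/11520 t=6:+1/25920 = -1/20736
3j²(4 6 4; -3 3 0) = Δ·Π!·Σ² = 5/429  (sign -1)
combine: 4πI² = 1053·20/1287·5/429 = 300/1573
take √, sign +1: I = 0.12319450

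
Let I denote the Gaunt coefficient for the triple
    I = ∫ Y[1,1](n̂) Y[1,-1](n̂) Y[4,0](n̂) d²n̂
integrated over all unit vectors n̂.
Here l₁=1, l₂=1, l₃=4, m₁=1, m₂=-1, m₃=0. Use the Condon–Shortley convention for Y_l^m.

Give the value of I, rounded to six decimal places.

0.000000

|1−1|≤4≤1+1 violated ⇒ I = 0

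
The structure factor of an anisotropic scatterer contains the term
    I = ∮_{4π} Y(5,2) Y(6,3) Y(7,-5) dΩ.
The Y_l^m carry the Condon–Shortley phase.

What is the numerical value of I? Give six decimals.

-0.124673

Checks pass: Σm=0; 18 even; l₃=7∈[1,11].
(2·5+1)(2·6+1)(2·7+1) = 2145
Δ: 4! 6! 8! / 19! → 1/174594420
sum: t=0:+1/4147200 t=1:−1/207360 t=2:+1/82944 t=3:−1/207360 t=4:+1/4147200 = 1/345600
3j²(5 6 7; 0 0 0) = Δ·Π!·Σ² = 420/46189  (sign -1)
sum: t=1:−1/11612160 t=2:+1/2419200 t=3:−1/6220800 = 29/174182400
3j²(5 6 7; 2 3 -5) = Δ·Π!·Σ² = 841/83980  (sign +1)
combine: 4πI² = 2145·420/46189·841/83980 = 264915/1356277
take √, sign -1: I = -0.12467350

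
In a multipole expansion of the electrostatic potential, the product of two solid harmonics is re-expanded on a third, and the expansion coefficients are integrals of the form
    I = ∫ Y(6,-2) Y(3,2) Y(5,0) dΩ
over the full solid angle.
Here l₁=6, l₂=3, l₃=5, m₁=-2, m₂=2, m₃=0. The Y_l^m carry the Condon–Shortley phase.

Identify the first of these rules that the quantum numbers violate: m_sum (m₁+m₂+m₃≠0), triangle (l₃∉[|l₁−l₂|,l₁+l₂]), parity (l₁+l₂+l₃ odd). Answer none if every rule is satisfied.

none

Σmᵢ = 0  ✓
l₃∈[|l₁−l₂|,l₁+l₂]=[3,9], have l₃=5  ✓
Σlᵢ = 14 ⇒ even  ✓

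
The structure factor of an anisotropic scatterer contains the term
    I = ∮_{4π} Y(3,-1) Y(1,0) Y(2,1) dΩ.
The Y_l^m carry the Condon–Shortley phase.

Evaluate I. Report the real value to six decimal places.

m-sum 0 ✓  L=6 even ✓  2≤2≤4 ✓
Π(2lᵢ+1) = 7×3×5 = 105
triangle coeff Δ(3,1,2) = 1/105
Σ_t [1,1]: t=1:−1/4 = -1/4
(3j)²=3/35 [(3 1 2; 0 0 0)], sign=-1
Σ_t [1,1]: t=1:−1/6 = -1/6
(3j)²=8/105 [(3 1 2; -1 0 1)], sign=+1
⇒ 4πI² = 24/35
I = (-1)√(24/35/(4π)) = -0.23359668

-0.233597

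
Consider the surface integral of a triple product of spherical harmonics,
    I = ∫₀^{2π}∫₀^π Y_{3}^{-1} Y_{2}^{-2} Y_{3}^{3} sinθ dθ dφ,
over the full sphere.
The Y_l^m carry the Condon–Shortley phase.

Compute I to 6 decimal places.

Checks pass: Σm=0; 8 even; l₃=3∈[1,5].
(2·3+1)(2·2+1)(2·3+1) = 245
Δ: 2! 4! 2! / 9! → 1/3780
sum: t=0:+1/24 t=1:−1/4 t=2:+1/24 = -1/6
3j²(3 2 3; 0 0 0) = Δ·Π!·Σ² = 4/105  (sign +1)
sum: t=0:+1/96 = 1/96
3j²(3 2 3; -1 -2 3) = Δ·Π!·Σ² = 1/42  (sign +1)
combine: 4πI² = 245·4/105·1/42 = 2/9
take √, sign +1: I = 0.13298076

0.132981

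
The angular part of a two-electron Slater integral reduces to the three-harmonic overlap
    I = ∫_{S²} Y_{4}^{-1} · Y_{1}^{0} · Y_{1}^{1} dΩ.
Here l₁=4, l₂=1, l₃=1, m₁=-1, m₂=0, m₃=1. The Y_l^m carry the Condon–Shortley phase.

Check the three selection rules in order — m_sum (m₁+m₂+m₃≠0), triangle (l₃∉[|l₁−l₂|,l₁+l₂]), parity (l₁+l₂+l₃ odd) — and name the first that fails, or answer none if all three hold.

m₁+m₂+m₃ = -1 + 0 + 1 = 0  ✓
triangle: |4−1|=3 ≤ l₃=1 ≤ 4+1=5  ✗
parity: l₁+l₂+l₃ = 6 is even

triangle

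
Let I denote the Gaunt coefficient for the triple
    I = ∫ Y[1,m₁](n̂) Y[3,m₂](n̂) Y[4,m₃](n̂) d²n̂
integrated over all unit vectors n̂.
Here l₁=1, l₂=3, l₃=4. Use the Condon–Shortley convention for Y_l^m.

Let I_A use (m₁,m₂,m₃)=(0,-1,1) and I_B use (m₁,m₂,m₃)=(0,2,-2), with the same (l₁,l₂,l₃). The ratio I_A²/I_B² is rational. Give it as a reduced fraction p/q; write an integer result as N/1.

Shared (l₁,l₂,l₃)=(1,3,4): N and (l;000)² cancel in I_A²/I_B².
A: Δ = 0!·2!·6!/9! = 1/252; Racah Σ t=0..0: t=0:+1/48 = 1/48; ⇒ 3j(1 3 4; 0 -1 1)² = 5/84, sgn -1
B: Δ = 0!·2!·6!/9! = 1/252; Racah Σ t=0..0: t=0:+1/120 = 1/120; ⇒ 3j(1 3 4; 0 2 -2)² = 1/21, sgn +1
I_A²/I_B² = (5/84)/(1/21) = 5/4

5/4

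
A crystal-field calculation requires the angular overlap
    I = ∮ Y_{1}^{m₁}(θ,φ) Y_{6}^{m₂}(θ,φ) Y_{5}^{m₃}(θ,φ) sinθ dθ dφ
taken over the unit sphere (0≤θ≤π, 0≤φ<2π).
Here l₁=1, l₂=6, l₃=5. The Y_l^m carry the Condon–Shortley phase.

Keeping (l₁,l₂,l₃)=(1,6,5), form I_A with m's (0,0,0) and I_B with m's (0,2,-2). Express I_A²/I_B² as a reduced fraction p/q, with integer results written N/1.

Same 1,6,5: normalisation and zero-m 3j drop out of the ratio.
A: Δ: 2! 0! 10! / 13! → 1/858; sum: t=1:−1/14400 = -1/14400; 3j²(1 6 5; 0 0 0) = Δ·Π!·Σ² = 6/143  (sign +1)
B: Δ: 2! 0! 10! / 13! → 1/858; sum: t=1:−1/30240 = -1/30240; 3j²(1 6 5; 0 2 -2) = Δ·Π!·Σ² = 16/429  (sign +1)
I_A²/I_B² = (6/143)/(16/429) = 9/8

9/8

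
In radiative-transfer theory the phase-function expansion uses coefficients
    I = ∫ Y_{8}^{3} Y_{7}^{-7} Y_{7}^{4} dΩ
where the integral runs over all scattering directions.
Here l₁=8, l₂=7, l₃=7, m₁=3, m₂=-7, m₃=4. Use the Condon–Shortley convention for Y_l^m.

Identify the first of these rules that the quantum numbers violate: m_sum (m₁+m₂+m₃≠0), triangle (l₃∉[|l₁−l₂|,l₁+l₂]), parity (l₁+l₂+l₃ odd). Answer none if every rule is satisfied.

none

m₁+m₂+m₃ = 3 − 7 + 4 = 0  ✓
triangle: |8−7|=1 ≤ l₃=7 ≤ 8+7=15  ✓
parity: l₁+l₂+l₃ = 22 is even  ✓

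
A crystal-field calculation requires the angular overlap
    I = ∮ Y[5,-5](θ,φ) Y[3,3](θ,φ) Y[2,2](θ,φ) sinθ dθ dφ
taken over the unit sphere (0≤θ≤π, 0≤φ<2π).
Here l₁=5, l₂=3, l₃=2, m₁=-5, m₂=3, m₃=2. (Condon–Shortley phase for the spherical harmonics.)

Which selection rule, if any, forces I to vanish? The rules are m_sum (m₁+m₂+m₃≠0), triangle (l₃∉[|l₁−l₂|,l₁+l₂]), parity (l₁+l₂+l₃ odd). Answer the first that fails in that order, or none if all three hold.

none

m₁+m₂+m₃ = -5 + 3 + 2 = 0  ✓
triangle: |5−3|=2 ≤ l₃=2 ≤ 5+3=8  ✓
parity: l₁+l₂+l₃ = 10 is even  ✓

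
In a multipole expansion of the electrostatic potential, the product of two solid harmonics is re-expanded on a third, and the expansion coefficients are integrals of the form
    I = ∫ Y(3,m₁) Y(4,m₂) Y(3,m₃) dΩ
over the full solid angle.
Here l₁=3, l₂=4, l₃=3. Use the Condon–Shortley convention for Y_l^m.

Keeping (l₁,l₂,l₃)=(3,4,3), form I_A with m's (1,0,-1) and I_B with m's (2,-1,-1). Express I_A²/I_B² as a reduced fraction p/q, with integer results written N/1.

l's match ⇒ only the (l;m) 3-j factors differ between A and B.
A: triangle coeff Δ(3,4,3) = 1/34650; Σ_t [0,2]: t=0:+1/1152 t=1:−1/36 t=2:+1/32 = 5/1152; (3j)²=1/1386 [(3 4 3; 1 0 -1)], sign=+1
B: triangle coeff Δ(3,4,3) = 1/34650; Σ_t [0,1]: t=0:+1/144 t=1:−1/48 = -1/72; (3j)²=16/693 [(3 4 3; 2 -1 -1)], sign=-1
I_A²/I_B² = (1/1386)/(16/693) = 1/32

1/32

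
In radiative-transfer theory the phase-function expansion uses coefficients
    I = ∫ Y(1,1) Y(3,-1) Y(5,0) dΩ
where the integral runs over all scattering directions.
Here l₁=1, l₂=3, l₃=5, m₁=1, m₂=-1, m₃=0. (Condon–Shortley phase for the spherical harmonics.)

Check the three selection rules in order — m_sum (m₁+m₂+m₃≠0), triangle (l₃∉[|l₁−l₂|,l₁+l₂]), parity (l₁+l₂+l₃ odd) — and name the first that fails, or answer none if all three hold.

triangle

m₁+m₂+m₃ = 1 − 1 + 0 = 0  ✓
triangle: |1−3|=2 ≤ l₃=5 ≤ 1+3=4  ✗
parity: l₁+l₂+l₃ = 9 is odd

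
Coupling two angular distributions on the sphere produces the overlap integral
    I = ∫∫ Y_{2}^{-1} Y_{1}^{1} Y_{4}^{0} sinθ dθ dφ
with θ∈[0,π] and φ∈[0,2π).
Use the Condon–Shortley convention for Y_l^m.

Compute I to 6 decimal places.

0.000000

l₃=4 ∉ [1,3] — triangle fails ⇒ I = 0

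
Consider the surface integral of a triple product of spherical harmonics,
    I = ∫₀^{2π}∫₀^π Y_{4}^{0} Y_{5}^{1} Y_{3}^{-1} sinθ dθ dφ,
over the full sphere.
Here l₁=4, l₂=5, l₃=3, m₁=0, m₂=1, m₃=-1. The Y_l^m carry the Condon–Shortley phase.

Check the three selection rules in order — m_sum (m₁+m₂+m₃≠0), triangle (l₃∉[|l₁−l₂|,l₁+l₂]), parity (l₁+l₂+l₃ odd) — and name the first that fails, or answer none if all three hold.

azimuthal sum: 0 + 1 − 1 = 0  ✓
1 ≤ 3 ≤ 9 (triangle on l)  ✓
L = 4 + 5 + 3 = 12 (even)  ✓

none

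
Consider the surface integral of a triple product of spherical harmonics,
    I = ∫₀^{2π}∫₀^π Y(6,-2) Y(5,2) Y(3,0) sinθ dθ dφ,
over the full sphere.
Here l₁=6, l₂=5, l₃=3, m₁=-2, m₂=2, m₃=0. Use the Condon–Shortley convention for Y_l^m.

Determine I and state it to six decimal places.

0.058844

m-sum 0 ✓  L=14 even ✓  1≤3≤11 ✓
Π(2lᵢ+1) = 13×11×7 = 1001
triangle coeff Δ(6,5,3) = 1/675675
Σ_t [3,5]: t=3:−1/8640 t=4:+1/2304 t=5:−1/8640 = 7/34560
(3j)²=7/429 [(6 5 3; 0 0 0)], sign=-1
Σ_t [5,7]: t=5:−1/8640 t=6:+1/5760 t=7:−1/60480 = 1/24192
(3j)²=8/3003 [(6 5 3; -2 2 0)], sign=-1
⇒ 4πI² = 56/1287
I = (+1)√(56/1287/(4π)) = 0.05884368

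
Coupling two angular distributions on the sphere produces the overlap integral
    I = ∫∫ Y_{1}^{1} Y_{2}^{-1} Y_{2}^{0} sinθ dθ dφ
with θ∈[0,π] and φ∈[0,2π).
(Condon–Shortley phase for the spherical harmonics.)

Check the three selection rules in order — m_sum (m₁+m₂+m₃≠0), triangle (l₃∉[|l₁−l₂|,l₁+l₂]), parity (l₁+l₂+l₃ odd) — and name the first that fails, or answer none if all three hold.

m₁+m₂+m₃ = 1 − 1 + 0 = 0  ✓
triangle: |1−2|=1 ≤ l₃=2 ≤ 1+2=3  ✓
parity: l₁+l₂+l₃ = 5 is odd  ✗

parity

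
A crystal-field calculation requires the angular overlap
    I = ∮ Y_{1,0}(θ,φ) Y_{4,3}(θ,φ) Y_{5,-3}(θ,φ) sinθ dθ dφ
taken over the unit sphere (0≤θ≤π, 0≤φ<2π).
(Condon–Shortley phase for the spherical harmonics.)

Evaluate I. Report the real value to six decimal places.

Checks pass: Σm=0; 10 even; l₃=5∈[3,5].
(2·1+1)(2·4+1)(2·5+1) = 297
Δ: 0! 2! 8! / 11! → 1/495
sum: t=0:+1/576 = 1/576
3j²(1 4 5; 0 0 0) = Δ·Π!·Σ² = 5/99  (sign -1)
sum: t=0:+1/5040 = 1/5040
3j²(1 4 5; 0 3 -3) = Δ·Π!·Σ² = 16/495  (sign +1)
combine: 4πI² = 297·5/99·16/495 = 16/33
take √, sign -1: I = -0.19642560

-0.196426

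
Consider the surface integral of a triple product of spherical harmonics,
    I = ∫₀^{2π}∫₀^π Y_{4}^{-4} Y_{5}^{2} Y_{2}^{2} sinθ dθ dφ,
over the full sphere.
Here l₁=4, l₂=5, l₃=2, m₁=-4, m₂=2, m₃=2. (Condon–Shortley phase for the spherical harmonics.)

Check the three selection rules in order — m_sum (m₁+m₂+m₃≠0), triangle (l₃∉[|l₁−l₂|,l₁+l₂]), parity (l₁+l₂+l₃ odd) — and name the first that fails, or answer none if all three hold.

parity

m₁+m₂+m₃ = -4 + 2 + 2 = 0  ✓
triangle: |4−5|=1 ≤ l₃=2 ≤ 4+5=9  ✓
parity: l₁+l₂+l₃ = 11 is odd  ✗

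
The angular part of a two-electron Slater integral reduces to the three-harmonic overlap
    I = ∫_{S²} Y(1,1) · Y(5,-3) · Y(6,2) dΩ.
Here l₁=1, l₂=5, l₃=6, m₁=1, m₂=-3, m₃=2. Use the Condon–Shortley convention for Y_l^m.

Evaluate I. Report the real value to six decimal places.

0.100084

m-sum 0 ✓  L=12 even ✓  4≤6≤6 ✓
Π(2lᵢ+1) = 3×11×13 = 429
triangle coeff Δ(1,5,6) = 1/858
Σ_t [0,0]: t=0:+1/14400 = 1/14400
(3j)²=6/143 [(1 5 6; 0 0 0)], sign=+1
Σ_t [0,0]: t=0:+1/161280 = 1/161280
(3j)²=1/143 [(1 5 6; 1 -3 2)], sign=+1
⇒ 4πI² = 18/143
I = (+1)√(18/143/(4π)) = 0.10008369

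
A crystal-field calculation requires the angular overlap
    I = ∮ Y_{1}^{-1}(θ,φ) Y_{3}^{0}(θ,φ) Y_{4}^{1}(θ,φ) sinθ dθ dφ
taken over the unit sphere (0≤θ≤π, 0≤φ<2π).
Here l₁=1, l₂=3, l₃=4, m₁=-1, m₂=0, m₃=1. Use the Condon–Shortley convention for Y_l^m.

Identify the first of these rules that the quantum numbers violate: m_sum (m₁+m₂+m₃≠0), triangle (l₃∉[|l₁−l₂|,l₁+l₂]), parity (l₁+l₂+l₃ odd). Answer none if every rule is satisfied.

m₁+m₂+m₃ = -1 + 0 + 1 = 0  ✓
triangle: |1−3|=2 ≤ l₃=4 ≤ 1+3=4  ✓
parity: l₁+l₂+l₃ = 8 is even  ✓

none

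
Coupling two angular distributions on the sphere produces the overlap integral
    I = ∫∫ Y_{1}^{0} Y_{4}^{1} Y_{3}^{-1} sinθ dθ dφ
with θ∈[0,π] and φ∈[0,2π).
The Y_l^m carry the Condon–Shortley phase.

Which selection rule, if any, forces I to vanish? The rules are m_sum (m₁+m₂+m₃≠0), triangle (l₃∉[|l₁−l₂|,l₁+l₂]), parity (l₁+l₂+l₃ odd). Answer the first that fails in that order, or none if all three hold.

azimuthal sum: 0 + 1 − 1 = 0  ✓
3 ≤ 3 ≤ 5 (triangle on l)  ✓
L = 1 + 4 + 3 = 8 (even)  ✓

none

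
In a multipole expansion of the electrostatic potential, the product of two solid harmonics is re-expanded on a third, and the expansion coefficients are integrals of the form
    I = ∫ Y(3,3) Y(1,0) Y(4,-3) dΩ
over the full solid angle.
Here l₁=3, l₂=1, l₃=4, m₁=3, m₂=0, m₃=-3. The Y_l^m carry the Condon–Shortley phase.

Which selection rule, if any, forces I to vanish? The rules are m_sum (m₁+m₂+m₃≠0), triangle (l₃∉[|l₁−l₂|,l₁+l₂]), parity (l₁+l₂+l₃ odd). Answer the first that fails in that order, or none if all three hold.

none

m₁+m₂+m₃ = 3 + 0 − 3 = 0  ✓
triangle: |3−1|=2 ≤ l₃=4 ≤ 3+1=4  ✓
parity: l₁+l₂+l₃ = 8 is even  ✓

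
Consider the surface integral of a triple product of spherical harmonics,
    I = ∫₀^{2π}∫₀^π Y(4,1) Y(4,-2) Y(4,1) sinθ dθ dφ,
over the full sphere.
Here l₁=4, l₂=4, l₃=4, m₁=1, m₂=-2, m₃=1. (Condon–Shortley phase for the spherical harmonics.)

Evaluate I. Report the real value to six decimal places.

m-sum 0 ✓  L=12 even ✓  0≤4≤8 ✓
Π(2lᵢ+1) = 9×9×9 = 729
triangle coeff Δ(4,4,4) = 1/450450
Σ_t [0,4]: t=0:+1/13824 t=1:−1/216 t=2:+1/64 t=3:−1/216 t=4:+1/13824 = 5/768
(3j)²=18/1001 [(4 4 4; 0 0 0)], sign=+1
Σ_t [0,2]: t=0:+1/576 t=1:−1/144 t=2:+1/576 = -1/288
(3j)²=20/1001 [(4 4 4; 1 -2 1)], sign=+1
⇒ 4πI² = 262440/1002001
I = (+1)√(262440/1002001/(4π)) = 0.14436968

0.144370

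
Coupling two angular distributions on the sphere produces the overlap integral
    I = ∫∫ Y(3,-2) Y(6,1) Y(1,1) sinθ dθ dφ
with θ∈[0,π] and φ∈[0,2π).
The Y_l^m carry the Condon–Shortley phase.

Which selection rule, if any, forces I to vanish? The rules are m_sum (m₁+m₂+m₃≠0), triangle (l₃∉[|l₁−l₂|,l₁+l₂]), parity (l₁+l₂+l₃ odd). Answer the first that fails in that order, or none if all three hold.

triangle

azimuthal sum: -2 + 1 + 1 = 0  ✓
3 ≤ 1 ≤ 9 (triangle on l)  ✗
L = 3 + 6 + 1 = 10 (even)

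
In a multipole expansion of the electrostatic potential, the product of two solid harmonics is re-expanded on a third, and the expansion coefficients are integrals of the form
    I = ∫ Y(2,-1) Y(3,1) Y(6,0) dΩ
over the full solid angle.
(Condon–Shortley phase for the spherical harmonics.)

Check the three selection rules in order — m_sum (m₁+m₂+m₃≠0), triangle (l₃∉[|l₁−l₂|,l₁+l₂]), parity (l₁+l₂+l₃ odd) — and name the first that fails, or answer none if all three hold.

triangle

azimuthal sum: -1 + 1 + 0 = 0  ✓
1 ≤ 6 ≤ 5 (triangle on l)  ✗
L = 2 + 3 + 6 = 11 (odd)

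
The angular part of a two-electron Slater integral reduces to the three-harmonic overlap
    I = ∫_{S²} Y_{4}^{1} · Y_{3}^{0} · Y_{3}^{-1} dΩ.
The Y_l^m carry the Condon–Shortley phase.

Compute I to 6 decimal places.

m-sum 0 ✓  L=10 even ✓  1≤3≤7 ✓
Π(2lᵢ+1) = 9×7×7 = 441
triangle coeff Δ(4,3,3) = 1/34650
Σ_t [1,3]: t=1:−1/72 t=2:+1/16 t=3:−1/72 = 5/144
(3j)²=2/77 [(4 3 3; 0 0 0)], sign=-1
Σ_t [1,3]: t=1:−1/48 t=2:+1/24 t=3:−1/288 = 5/288
(3j)²=5/462 [(4 3 3; 1 0 -1)], sign=+1
⇒ 4πI² = 15/121
I = (-1)√(15/121/(4π)) = -0.09932258

-0.099323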